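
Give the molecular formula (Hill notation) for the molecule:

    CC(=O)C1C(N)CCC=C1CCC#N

C11H16N2O

Heavy atoms from the SMILES: 11 C, 2 N, 1 O.
Implicit hydrogens by atom environment:
  4 × C: 2 H each → 8
  3 × C: 1 H each → 3
  3 × C: no H
  1 × C: 3 H
  1 × N: 2 H
  1 × N: no H
  1 × O: no H
  Total hydrogens = 16.
Molecular formula: C11H16N2O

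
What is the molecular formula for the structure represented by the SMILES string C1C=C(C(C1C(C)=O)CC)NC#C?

C11H15NO

Heavy atoms from the SMILES: 11 C, 1 N, 1 O.
Implicit hydrogens by atom environment:
  4 × C: 1 H each → 4
  3 × C: no H
  2 × C: 3 H each → 6
  2 × C: 2 H each → 4
  1 × N: 1 H
  1 × O: no H
  Total hydrogens = 15.
Molecular formula: C11H15NO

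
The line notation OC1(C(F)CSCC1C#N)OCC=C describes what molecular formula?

C9H12FNO2S

Heavy atoms from the SMILES: 9 C, 1 F, 1 N, 2 O, 1 S.
Implicit hydrogens by atom environment:
  4 × C: 2 H each → 8
  3 × C: 1 H each → 3
  2 × C: no H
  1 × F: no H
  1 × N: no H
  1 × O: 1 H
  1 × O: no H
  1 × S: no H
  Total hydrogens = 12.
Molecular formula: C9H12FNO2S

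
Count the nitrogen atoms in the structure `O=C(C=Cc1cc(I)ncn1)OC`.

2

The symbol for nitrogen appears 2 times in the SMILES.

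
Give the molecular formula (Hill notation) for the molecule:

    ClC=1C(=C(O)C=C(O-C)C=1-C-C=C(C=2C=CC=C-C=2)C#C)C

C19H17ClO2

Heavy atoms from the SMILES: 19 C, 1 Cl, 2 O.
Implicit hydrogens by atom environment:
  6 × C (aromatic): 1 H each → 6
  6 × C (aromatic): no H
  2 × C: 3 H each → 6
  2 × C: 1 H each → 2
  2 × C: no H
  1 × C: 2 H
  1 × Cl: no H
  1 × O: 1 H
  1 × O: no H
  Total hydrogens = 17.
Molecular formula: C19H17ClO2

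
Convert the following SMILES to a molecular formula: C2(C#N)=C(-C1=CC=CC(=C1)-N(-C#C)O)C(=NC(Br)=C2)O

Heavy atoms from the SMILES: 1 Br, 14 C, 3 N, 2 O.
Implicit hydrogens by atom environment:
  6 × C (aromatic): no H
  5 × C (aromatic): 1 H each → 5
  2 × C: no H
  2 × N: no H
  2 × O: 1 H each → 2
  1 × Br: no H
  1 × C: 1 H
  1 × N (aromatic): no H
  Total hydrogens = 8.
Molecular formula: C14H8BrN3O2

C14H8BrN3O2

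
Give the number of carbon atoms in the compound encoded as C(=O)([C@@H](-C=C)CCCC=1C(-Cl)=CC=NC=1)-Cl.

12

The symbol for carbon appears 12 times in the SMILES. (Cl is a single chlorine, not C + l.)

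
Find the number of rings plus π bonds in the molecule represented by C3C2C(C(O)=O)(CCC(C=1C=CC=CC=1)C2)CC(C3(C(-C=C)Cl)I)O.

8

Molecular formula from the SMILES: C20H24ClIO3.
DoU = (2C + 2 + N − H − X)/2 = (2·20 + 2 + 0 − 24 − 2)/2 = 16/2 = 8.
(Structurally: 3 ring(s) + 5 π bond(s) = 8.)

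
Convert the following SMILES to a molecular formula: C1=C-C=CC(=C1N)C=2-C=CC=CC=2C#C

C14H11N

Heavy atoms from the SMILES: 14 C, 1 N.
Implicit hydrogens by atom environment:
  8 × C (aromatic): 1 H each → 8
  4 × C (aromatic): no H
  1 × C: 1 H
  1 × C: no H
  1 × N: 2 H
  Total hydrogens = 11.
Molecular formula: C14H11N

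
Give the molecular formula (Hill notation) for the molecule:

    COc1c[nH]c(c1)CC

C7H11NO

Heavy atoms from the SMILES: 7 C, 1 N, 1 O.
Implicit hydrogens by atom environment:
  2 × C: 3 H each → 6
  2 × C (aromatic): 1 H each → 2
  2 × C (aromatic): no H
  1 × C: 2 H
  1 × N (aromatic): 1 H
  1 × O: no H
  Total hydrogens = 11.
Molecular formula: C7H11NO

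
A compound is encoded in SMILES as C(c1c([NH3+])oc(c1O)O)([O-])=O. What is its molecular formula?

C5H5NO5

Heavy atoms from the SMILES: 5 C, 1 N, 5 O.
Implicit hydrogens by atom environment:
  4 × C (aromatic): no H
  2 × O: 1 H each → 2
  1 × C: no H
  1 × N (charge +1): 3 H
  1 × O (aromatic): no H
  1 × O: no H
  1 × O (charge -1): no H
  Total hydrogens = 5.
Molecular formula: C5H5NO5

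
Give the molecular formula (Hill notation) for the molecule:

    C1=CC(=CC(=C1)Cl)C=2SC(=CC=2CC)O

Heavy atoms from the SMILES: 12 C, 1 Cl, 1 O, 1 S.
Implicit hydrogens by atom environment:
  5 × C (aromatic): 1 H each → 5
  5 × C (aromatic): no H
  1 × C: 3 H
  1 × C: 2 H
  1 × Cl: no H
  1 × O: 1 H
  1 × S (aromatic): no H
  Total hydrogens = 11.
Molecular formula: C12H11ClOS

C12H11ClOS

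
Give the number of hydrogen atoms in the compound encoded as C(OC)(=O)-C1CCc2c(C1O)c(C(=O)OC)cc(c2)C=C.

Hydrogens are implicit in SMILES; fill each atom to its normal valence:
  4 × C (aromatic): no H
  4 × O: no H
  3 × C: 2 H each → 6
  3 × C: 1 H each → 3
  2 × C: 3 H each → 6
  2 × C (aromatic): 1 H each → 2
  2 × C: no H
  1 × O: 1 H
  Total hydrogens = 18.

18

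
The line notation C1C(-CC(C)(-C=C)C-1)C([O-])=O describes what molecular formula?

C9H13O2-

Heavy atoms from the SMILES: 9 C, 2 O.
Implicit hydrogens by atom environment:
  4 × C: 2 H each → 8
  2 × C: 1 H each → 2
  2 × C: no H
  1 × C: 3 H
  1 × O: no H
  1 × O (charge -1): no H
  Total hydrogens = 13.
Net charge -1.
Molecular formula: C9H13O2-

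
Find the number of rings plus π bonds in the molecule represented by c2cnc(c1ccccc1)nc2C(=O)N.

9

Molecular formula from the SMILES: C11H9N3O.
DoU = (2C + 2 + N − H − X)/2 = (2·11 + 2 + 3 − 9 − 0)/2 = 18/2 = 9.
(Structurally: 2 ring(s) + 7 π bond(s) = 9.)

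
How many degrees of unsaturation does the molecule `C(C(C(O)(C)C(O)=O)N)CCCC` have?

Molecular formula from the SMILES: C9H19NO3.
DoU = (2C + 2 + N − H − X)/2 = (2·9 + 2 + 1 − 19 − 0)/2 = 2/2 = 1.
(Structurally: 0 ring(s) + 1 π bond(s) = 1.)

1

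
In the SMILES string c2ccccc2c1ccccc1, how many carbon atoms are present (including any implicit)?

12

The symbol for carbon appears 12 times in the SMILES. Lowercase c denotes aromatic carbon and counts toward C.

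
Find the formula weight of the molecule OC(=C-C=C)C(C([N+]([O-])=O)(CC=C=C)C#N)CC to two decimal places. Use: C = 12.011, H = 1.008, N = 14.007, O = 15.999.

Molecular formula: C13H16N2O3.
M = 13×12.011 + 16×1.008 + 2×14.007 + 3×15.999 = 248.28 g/mol.

248.28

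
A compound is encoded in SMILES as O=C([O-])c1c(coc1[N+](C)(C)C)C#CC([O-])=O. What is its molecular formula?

C11H10NO5-

Heavy atoms from the SMILES: 11 C, 1 N, 5 O.
Implicit hydrogens by atom environment:
  4 × C: no H
  3 × C: 3 H each → 9
  3 × C (aromatic): no H
  2 × O: no H
  2 × O (charge -1): no H
  1 × C (aromatic): 1 H
  1 × N (charge +1): no H
  1 × O (aromatic): no H
  Total hydrogens = 10.
Net charge -1.
Molecular formula: C11H10NO5-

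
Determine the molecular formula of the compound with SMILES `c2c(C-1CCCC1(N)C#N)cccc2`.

Heavy atoms from the SMILES: 12 C, 2 N.
Implicit hydrogens by atom environment:
  5 × C (aromatic): 1 H each → 5
  3 × C: 2 H each → 6
  2 × C: no H
  1 × C: 1 H
  1 × C (aromatic): no H
  1 × N: 2 H
  1 × N: no H
  Total hydrogens = 14.
Molecular formula: C12H14N2

C12H14N2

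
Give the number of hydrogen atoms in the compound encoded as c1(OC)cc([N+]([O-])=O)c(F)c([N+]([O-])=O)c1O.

Hydrogens are implicit in SMILES; fill each atom to its normal valence:
  5 × C (aromatic): no H
  3 × O: no H
  2 × N (charge +1): no H
  2 × O (charge -1): no H
  1 × C: 3 H
  1 × C (aromatic): 1 H
  1 × F: no H
  1 × O: 1 H
  Total hydrogens = 5.

5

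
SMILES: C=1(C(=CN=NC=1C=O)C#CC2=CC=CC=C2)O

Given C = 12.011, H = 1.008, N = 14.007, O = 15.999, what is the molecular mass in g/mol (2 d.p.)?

224.22

Molecular formula: C13H8N2O2.
M = 13×12.011 + 8×1.008 + 2×14.007 + 2×15.999 = 224.22 g/mol.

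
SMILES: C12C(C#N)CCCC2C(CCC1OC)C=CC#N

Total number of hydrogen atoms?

Hydrogens are implicit in SMILES; fill each atom to its normal valence:
  7 × C: 1 H each → 7
  5 × C: 2 H each → 10
  2 × C: no H
  2 × N: no H
  1 × C: 3 H
  1 × O: no H
  Total hydrogens = 20.

20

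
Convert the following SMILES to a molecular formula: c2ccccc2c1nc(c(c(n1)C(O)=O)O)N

Heavy atoms from the SMILES: 11 C, 3 N, 3 O.
Implicit hydrogens by atom environment:
  5 × C (aromatic): 1 H each → 5
  5 × C (aromatic): no H
  2 × N (aromatic): no H
  2 × O: 1 H each → 2
  1 × C: no H
  1 × N: 2 H
  1 × O: no H
  Total hydrogens = 9.
Molecular formula: C11H9N3O3

C11H9N3O3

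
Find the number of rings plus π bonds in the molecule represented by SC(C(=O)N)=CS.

2

Molecular formula from the SMILES: C3H5NOS2.
DoU = (2C + 2 + N − H − X)/2 = (2·3 + 2 + 1 − 5 − 0)/2 = 4/2 = 2.
(Structurally: 0 ring(s) + 2 π bond(s) = 2.)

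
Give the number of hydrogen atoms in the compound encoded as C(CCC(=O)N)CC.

Hydrogens are implicit in SMILES; fill each atom to its normal valence:
  4 × C: 2 H each → 8
  1 × C: 3 H
  1 × C: no H
  1 × N: 2 H
  1 × O: no H
  Total hydrogens = 13.

13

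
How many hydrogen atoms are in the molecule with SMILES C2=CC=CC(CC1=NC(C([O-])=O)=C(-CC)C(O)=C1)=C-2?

Hydrogens are implicit in SMILES; fill each atom to its normal valence:
  6 × C (aromatic): 1 H each → 6
  5 × C (aromatic): no H
  2 × C: 2 H each → 4
  1 × C: 3 H
  1 × C: no H
  1 × N (aromatic): no H
  1 × O: 1 H
  1 × O: no H
  1 × O (charge -1): no H
  Total hydrogens = 14.

14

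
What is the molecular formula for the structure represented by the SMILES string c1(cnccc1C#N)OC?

Heavy atoms from the SMILES: 7 C, 2 N, 1 O.
Implicit hydrogens by atom environment:
  3 × C (aromatic): 1 H each → 3
  2 × C (aromatic): no H
  1 × C: 3 H
  1 × C: no H
  1 × N (aromatic): no H
  1 × N: no H
  1 × O: no H
  Total hydrogens = 6.
Molecular formula: C7H6N2O

C7H6N2O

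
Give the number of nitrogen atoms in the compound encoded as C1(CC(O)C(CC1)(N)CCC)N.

2

The symbol for nitrogen appears 2 times in the SMILES.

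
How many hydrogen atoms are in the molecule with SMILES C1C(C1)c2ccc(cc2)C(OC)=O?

Hydrogens are implicit in SMILES; fill each atom to its normal valence:
  4 × C (aromatic): 1 H each → 4
  2 × C: 2 H each → 4
  2 × C (aromatic): no H
  2 × O: no H
  1 × C: 3 H
  1 × C: 1 H
  1 × C: no H
  Total hydrogens = 12.

12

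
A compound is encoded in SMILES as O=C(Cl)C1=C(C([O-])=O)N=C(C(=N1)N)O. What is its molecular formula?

Heavy atoms from the SMILES: 6 C, 1 Cl, 3 N, 4 O.
Implicit hydrogens by atom environment:
  4 × C (aromatic): no H
  2 × C: no H
  2 × N (aromatic): no H
  2 × O: no H
  1 × Cl: no H
  1 × N: 2 H
  1 × O: 1 H
  1 × O (charge -1): no H
  Total hydrogens = 3.
Net charge -1.
Molecular formula: C6H3ClN3O4-

C6H3ClN3O4-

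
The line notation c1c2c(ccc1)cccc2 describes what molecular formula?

C10H8

Heavy atoms from the SMILES: 10 C.
Implicit hydrogens by atom environment:
  8 × C (aromatic): 1 H each → 8
  2 × C (aromatic): no H
  Total hydrogens = 8.
Molecular formula: C10H8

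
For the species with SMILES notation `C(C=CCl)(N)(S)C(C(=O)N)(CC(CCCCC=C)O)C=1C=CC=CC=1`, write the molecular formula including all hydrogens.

C19H27ClN2O2S

Heavy atoms from the SMILES: 19 C, 1 Cl, 2 N, 2 O, 1 S.
Implicit hydrogens by atom environment:
  6 × C: 2 H each → 12
  5 × C (aromatic): 1 H each → 5
  4 × C: 1 H each → 4
  3 × C: no H
  2 × N: 2 H each → 4
  1 × C (aromatic): no H
  1 × Cl: no H
  1 × O: 1 H
  1 × O: no H
  1 × S: 1 H
  Total hydrogens = 27.
Molecular formula: C19H27ClN2O2S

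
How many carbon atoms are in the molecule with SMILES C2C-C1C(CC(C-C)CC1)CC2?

The symbol for carbon appears 12 times in the SMILES.

12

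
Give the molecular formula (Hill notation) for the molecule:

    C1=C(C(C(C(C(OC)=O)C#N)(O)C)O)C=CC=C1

C13H15NO4

Heavy atoms from the SMILES: 13 C, 1 N, 4 O.
Implicit hydrogens by atom environment:
  5 × C (aromatic): 1 H each → 5
  3 × C: no H
  2 × C: 3 H each → 6
  2 × C: 1 H each → 2
  2 × O: 1 H each → 2
  2 × O: no H
  1 × C (aromatic): no H
  1 × N: no H
  Total hydrogens = 15.
Molecular formula: C13H15NO4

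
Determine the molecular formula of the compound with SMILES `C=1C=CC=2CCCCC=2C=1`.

C10H12

Heavy atoms from the SMILES: 10 C.
Implicit hydrogens by atom environment:
  4 × C: 2 H each → 8
  4 × C (aromatic): 1 H each → 4
  2 × C (aromatic): no H
  Total hydrogens = 12.
Molecular formula: C10H12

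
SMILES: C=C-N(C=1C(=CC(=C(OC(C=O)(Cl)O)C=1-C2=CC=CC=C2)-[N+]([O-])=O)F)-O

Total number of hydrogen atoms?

Hydrogens are implicit in SMILES; fill each atom to its normal valence:
  6 × C (aromatic): 1 H each → 6
  6 × C (aromatic): no H
  3 × O: no H
  2 × C: 1 H each → 2
  2 × O: 1 H each → 2
  1 × C: 2 H
  1 × C: no H
  1 × Cl: no H
  1 × F: no H
  1 × N: no H
  1 × N (charge +1): no H
  1 × O (charge -1): no H
  Total hydrogens = 12.

12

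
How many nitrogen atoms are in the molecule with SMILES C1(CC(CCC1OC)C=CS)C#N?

1

The symbol for nitrogen appears 1 time in the SMILES.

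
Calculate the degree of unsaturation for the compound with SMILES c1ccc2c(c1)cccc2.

Molecular formula from the SMILES: C10H8.
DoU = (2C + 2 + N − H − X)/2 = (2·10 + 2 + 0 − 8 − 0)/2 = 14/2 = 7.
(Structurally: 2 ring(s) + 5 π bond(s) = 7.)

7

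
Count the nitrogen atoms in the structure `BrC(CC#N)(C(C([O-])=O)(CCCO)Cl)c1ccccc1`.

The symbol for nitrogen appears 1 time in the SMILES.

1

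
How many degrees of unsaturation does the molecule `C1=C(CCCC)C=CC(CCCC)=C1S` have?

4

Molecular formula from the SMILES: C14H22S.
DoU = (2C + 2 + N − H − X)/2 = (2·14 + 2 + 0 − 22 − 0)/2 = 8/2 = 4.
(Structurally: 1 ring(s) + 3 π bond(s) = 4.)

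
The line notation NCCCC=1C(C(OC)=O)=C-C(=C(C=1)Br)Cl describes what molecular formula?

C11H13BrClNO2

Heavy atoms from the SMILES: 1 Br, 11 C, 1 Cl, 1 N, 2 O.
Implicit hydrogens by atom environment:
  4 × C (aromatic): no H
  3 × C: 2 H each → 6
  2 × C (aromatic): 1 H each → 2
  2 × O: no H
  1 × Br: no H
  1 × C: 3 H
  1 × C: no H
  1 × Cl: no H
  1 × N: 2 H
  Total hydrogens = 13.
Molecular formula: C11H13BrClNO2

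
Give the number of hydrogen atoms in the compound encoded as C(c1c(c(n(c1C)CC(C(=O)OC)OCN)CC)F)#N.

Hydrogens are implicit in SMILES; fill each atom to its normal valence:
  4 × C (aromatic): no H
  3 × C: 3 H each → 9
  3 × C: 2 H each → 6
  3 × O: no H
  2 × C: no H
  1 × C: 1 H
  1 × F: no H
  1 × N: 2 H
  1 × N (aromatic): no H
  1 × N: no H
  Total hydrogens = 18.

18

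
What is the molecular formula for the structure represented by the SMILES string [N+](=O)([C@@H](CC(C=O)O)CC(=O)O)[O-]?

C6H9NO6

Heavy atoms from the SMILES: 6 C, 1 N, 6 O.
Implicit hydrogens by atom environment:
  3 × C: 1 H each → 3
  3 × O: no H
  2 × C: 2 H each → 4
  2 × O: 1 H each → 2
  1 × C: no H
  1 × N (charge +1): no H
  1 × O (charge -1): no H
  Total hydrogens = 9.
Molecular formula: C6H9NO6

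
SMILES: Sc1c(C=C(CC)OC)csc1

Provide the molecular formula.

C9H12OS2

Heavy atoms from the SMILES: 9 C, 1 O, 2 S.
Implicit hydrogens by atom environment:
  2 × C: 3 H each → 6
  2 × C (aromatic): 1 H each → 2
  2 × C (aromatic): no H
  1 × C: 2 H
  1 × C: 1 H
  1 × C: no H
  1 × O: no H
  1 × S: 1 H
  1 × S (aromatic): no H
  Total hydrogens = 12.
Molecular formula: C9H12OS2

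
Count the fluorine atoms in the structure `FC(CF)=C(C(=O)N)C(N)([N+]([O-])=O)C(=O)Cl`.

The symbol for fluorine appears 2 times in the SMILES.

2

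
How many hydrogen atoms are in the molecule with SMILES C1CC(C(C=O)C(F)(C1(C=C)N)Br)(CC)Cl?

16

Hydrogens are implicit in SMILES; fill each atom to its normal valence:
  4 × C: 2 H each → 8
  3 × C: 1 H each → 3
  3 × C: no H
  1 × Br: no H
  1 × C: 3 H
  1 × Cl: no H
  1 × F: no H
  1 × N: 2 H
  1 × O: no H
  Total hydrogens = 16.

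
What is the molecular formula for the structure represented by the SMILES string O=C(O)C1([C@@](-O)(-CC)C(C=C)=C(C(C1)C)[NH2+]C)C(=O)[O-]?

Heavy atoms from the SMILES: 14 C, 1 N, 5 O.
Implicit hydrogens by atom environment:
  6 × C: no H
  3 × C: 3 H each → 9
  3 × C: 2 H each → 6
  2 × C: 1 H each → 2
  2 × O: 1 H each → 2
  2 × O: no H
  1 × N (charge +1): 2 H
  1 × O (charge -1): no H
  Total hydrogens = 21.
Molecular formula: C14H21NO5

C14H21NO5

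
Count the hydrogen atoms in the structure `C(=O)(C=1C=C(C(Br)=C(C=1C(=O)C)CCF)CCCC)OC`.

20

Hydrogens are implicit in SMILES; fill each atom to its normal valence:
  5 × C: 2 H each → 10
  5 × C (aromatic): no H
  3 × C: 3 H each → 9
  3 × O: no H
  2 × C: no H
  1 × Br: no H
  1 × C (aromatic): 1 H
  1 × F: no H
  Total hydrogens = 20.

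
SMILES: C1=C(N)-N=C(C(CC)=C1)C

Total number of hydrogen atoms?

12

Hydrogens are implicit in SMILES; fill each atom to its normal valence:
  3 × C (aromatic): no H
  2 × C: 3 H each → 6
  2 × C (aromatic): 1 H each → 2
  1 × C: 2 H
  1 × N: 2 H
  1 × N (aromatic): no H
  Total hydrogens = 12.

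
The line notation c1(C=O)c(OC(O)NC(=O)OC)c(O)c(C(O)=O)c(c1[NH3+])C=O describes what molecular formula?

Heavy atoms from the SMILES: 12 C, 2 N, 9 O.
Implicit hydrogens by atom environment:
  6 × C (aromatic): no H
  6 × O: no H
  3 × C: 1 H each → 3
  3 × O: 1 H each → 3
  2 × C: no H
  1 × C: 3 H
  1 × N (charge +1): 3 H
  1 × N: 1 H
  Total hydrogens = 13.
Net charge +1.
Molecular formula: C12H13N2O9+

C12H13N2O9+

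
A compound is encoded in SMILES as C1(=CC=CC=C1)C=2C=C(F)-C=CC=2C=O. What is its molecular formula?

Heavy atoms from the SMILES: 13 C, 1 F, 1 O.
Implicit hydrogens by atom environment:
  8 × C (aromatic): 1 H each → 8
  4 × C (aromatic): no H
  1 × C: 1 H
  1 × F: no H
  1 × O: no H
  Total hydrogens = 9.
Molecular formula: C13H9FO

C13H9FO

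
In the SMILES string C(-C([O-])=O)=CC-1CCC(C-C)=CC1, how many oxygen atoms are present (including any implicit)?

The symbol for oxygen appears 2 times in the SMILES.

2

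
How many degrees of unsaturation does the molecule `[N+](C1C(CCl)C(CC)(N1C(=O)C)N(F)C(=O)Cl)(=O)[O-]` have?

Molecular formula from the SMILES: C9H12Cl2FN3O4.
DoU = (2C + 2 + N − H − X)/2 = (2·9 + 2 + 3 − 12 − 3)/2 = 8/2 = 4.
(Structurally: 1 ring(s) + 3 π bond(s) = 4.)

4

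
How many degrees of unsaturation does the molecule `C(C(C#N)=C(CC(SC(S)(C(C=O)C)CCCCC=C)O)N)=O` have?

6

Molecular formula from the SMILES: C16H24N2O3S2.
DoU = (2C + 2 + N − H − X)/2 = (2·16 + 2 + 2 − 24 − 0)/2 = 12/2 = 6.
(Structurally: 0 ring(s) + 6 π bond(s) = 6.)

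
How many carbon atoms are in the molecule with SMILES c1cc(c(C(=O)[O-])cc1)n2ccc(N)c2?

11

The symbol for carbon appears 11 times in the SMILES. Lowercase c denotes aromatic carbon and counts toward C.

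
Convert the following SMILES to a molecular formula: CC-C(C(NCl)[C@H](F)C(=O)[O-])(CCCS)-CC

Heavy atoms from the SMILES: 11 C, 1 Cl, 1 F, 1 N, 2 O, 1 S.
Implicit hydrogens by atom environment:
  5 × C: 2 H each → 10
  2 × C: 3 H each → 6
  2 × C: 1 H each → 2
  2 × C: no H
  1 × Cl: no H
  1 × F: no H
  1 × N: 1 H
  1 × O: no H
  1 × O (charge -1): no H
  1 × S: 1 H
  Total hydrogens = 20.
Net charge -1.
Molecular formula: C11H20ClFNO2S-

C11H20ClFNO2S-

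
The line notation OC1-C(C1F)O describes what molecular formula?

C3H5FO2

Heavy atoms from the SMILES: 3 C, 1 F, 2 O.
Implicit hydrogens by atom environment:
  3 × C: 1 H each → 3
  2 × O: 1 H each → 2
  1 × F: no H
  Total hydrogens = 5.
Molecular formula: C3H5FO2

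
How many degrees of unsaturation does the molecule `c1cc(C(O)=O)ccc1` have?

5

Molecular formula from the SMILES: C7H6O2.
DoU = (2C + 2 + N − H − X)/2 = (2·7 + 2 + 0 − 6 − 0)/2 = 10/2 = 5.
(Structurally: 1 ring(s) + 4 π bond(s) = 5.)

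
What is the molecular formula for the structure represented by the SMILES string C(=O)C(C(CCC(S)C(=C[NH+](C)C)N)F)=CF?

Heavy atoms from the SMILES: 11 C, 2 F, 2 N, 1 O, 1 S.
Implicit hydrogens by atom environment:
  5 × C: 1 H each → 5
  2 × C: 3 H each → 6
  2 × C: 2 H each → 4
  2 × C: no H
  2 × F: no H
  1 × N: 2 H
  1 × N (charge +1): 1 H
  1 × O: no H
  1 × S: 1 H
  Total hydrogens = 19.
Net charge +1.
Molecular formula: C11H19F2N2OS+

C11H19F2N2OS+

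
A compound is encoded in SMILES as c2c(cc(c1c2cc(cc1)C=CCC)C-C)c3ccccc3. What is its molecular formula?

C22H22

Heavy atoms from the SMILES: 22 C.
Implicit hydrogens by atom environment:
  10 × C (aromatic): 1 H each → 10
  6 × C (aromatic): no H
  2 × C: 3 H each → 6
  2 × C: 2 H each → 4
  2 × C: 1 H each → 2
  Total hydrogens = 22.
Molecular formula: C22H22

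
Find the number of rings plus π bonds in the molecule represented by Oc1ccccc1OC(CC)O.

Molecular formula from the SMILES: C9H12O3.
DoU = (2C + 2 + N − H − X)/2 = (2·9 + 2 + 0 − 12 − 0)/2 = 8/2 = 4.
(Structurally: 1 ring(s) + 3 π bond(s) = 4.)

4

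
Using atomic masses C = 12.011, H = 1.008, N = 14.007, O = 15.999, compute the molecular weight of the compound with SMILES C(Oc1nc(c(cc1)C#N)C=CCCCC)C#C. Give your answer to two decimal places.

Molecular formula: C15H16N2O.
M = 15×12.011 + 16×1.008 + 2×14.007 + 1×15.999 = 240.31 g/mol.

240.31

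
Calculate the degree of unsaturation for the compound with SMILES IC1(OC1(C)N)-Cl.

Molecular formula from the SMILES: C3H5ClINO.
DoU = (2C + 2 + N − H − X)/2 = (2·3 + 2 + 1 − 5 − 2)/2 = 2/2 = 1.
(Structurally: 1 ring(s) + 0 π bond(s) = 1.)

1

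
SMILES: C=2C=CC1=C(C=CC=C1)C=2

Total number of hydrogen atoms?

Hydrogens are implicit in SMILES; fill each atom to its normal valence:
  8 × C (aromatic): 1 H each → 8
  2 × C (aromatic): no H
  Total hydrogens = 8.

8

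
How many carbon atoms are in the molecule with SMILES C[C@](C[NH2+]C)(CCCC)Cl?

The symbol for carbon appears 8 times in the SMILES. (Cl is a single chlorine, not C + l.)

8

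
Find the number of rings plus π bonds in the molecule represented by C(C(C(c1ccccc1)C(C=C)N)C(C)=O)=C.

Molecular formula from the SMILES: C15H19NO.
DoU = (2C + 2 + N − H − X)/2 = (2·15 + 2 + 1 − 19 − 0)/2 = 14/2 = 7.
(Structurally: 1 ring(s) + 6 π bond(s) = 7.)

7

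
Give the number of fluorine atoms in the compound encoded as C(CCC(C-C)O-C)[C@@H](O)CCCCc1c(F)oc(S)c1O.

1

The symbol for fluorine appears 1 time in the SMILES.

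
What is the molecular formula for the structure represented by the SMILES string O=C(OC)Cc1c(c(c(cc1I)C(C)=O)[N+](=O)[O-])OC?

C12H12INO6

Heavy atoms from the SMILES: 12 C, 1 I, 1 N, 6 O.
Implicit hydrogens by atom environment:
  5 × C (aromatic): no H
  5 × O: no H
  3 × C: 3 H each → 9
  2 × C: no H
  1 × C: 2 H
  1 × C (aromatic): 1 H
  1 × I: no H
  1 × N (charge +1): no H
  1 × O (charge -1): no H
  Total hydrogens = 12.
Molecular formula: C12H12INO6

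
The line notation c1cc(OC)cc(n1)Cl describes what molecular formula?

C6H6ClNO

Heavy atoms from the SMILES: 6 C, 1 Cl, 1 N, 1 O.
Implicit hydrogens by atom environment:
  3 × C (aromatic): 1 H each → 3
  2 × C (aromatic): no H
  1 × C: 3 H
  1 × Cl: no H
  1 × N (aromatic): no H
  1 × O: no H
  Total hydrogens = 6.
Molecular formula: C6H6ClNO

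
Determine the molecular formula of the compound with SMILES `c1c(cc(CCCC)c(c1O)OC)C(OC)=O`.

C13H18O4

Heavy atoms from the SMILES: 13 C, 4 O.
Implicit hydrogens by atom environment:
  4 × C (aromatic): no H
  3 × C: 3 H each → 9
  3 × C: 2 H each → 6
  3 × O: no H
  2 × C (aromatic): 1 H each → 2
  1 × C: no H
  1 × O: 1 H
  Total hydrogens = 18.
Molecular formula: C13H18O4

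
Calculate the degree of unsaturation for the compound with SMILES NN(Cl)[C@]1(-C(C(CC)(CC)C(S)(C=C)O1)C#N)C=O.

5

Molecular formula from the SMILES: C12H18ClN3O2S.
DoU = (2C + 2 + N − H − X)/2 = (2·12 + 2 + 3 − 18 − 1)/2 = 10/2 = 5.
(Structurally: 1 ring(s) + 4 π bond(s) = 5.)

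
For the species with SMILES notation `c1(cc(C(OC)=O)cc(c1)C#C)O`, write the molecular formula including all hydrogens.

Heavy atoms from the SMILES: 10 C, 3 O.
Implicit hydrogens by atom environment:
  3 × C (aromatic): 1 H each → 3
  3 × C (aromatic): no H
  2 × C: no H
  2 × O: no H
  1 × C: 3 H
  1 × C: 1 H
  1 × O: 1 H
  Total hydrogens = 8.
Molecular formula: C10H8O3

C10H8O3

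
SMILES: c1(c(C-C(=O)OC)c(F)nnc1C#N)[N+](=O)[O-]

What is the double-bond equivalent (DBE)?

8

Molecular formula from the SMILES: C8H5FN4O4.
DoU = (2C + 2 + N − H − X)/2 = (2·8 + 2 + 4 − 5 − 1)/2 = 16/2 = 8.
(Structurally: 1 ring(s) + 7 π bond(s) = 8.)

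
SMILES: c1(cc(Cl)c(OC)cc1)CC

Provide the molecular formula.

C9H11ClO

Heavy atoms from the SMILES: 9 C, 1 Cl, 1 O.
Implicit hydrogens by atom environment:
  3 × C (aromatic): 1 H each → 3
  3 × C (aromatic): no H
  2 × C: 3 H each → 6
  1 × C: 2 H
  1 × Cl: no H
  1 × O: no H
  Total hydrogens = 11.
Molecular formula: C9H11ClO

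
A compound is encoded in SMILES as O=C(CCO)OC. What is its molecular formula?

C4H8O3

Heavy atoms from the SMILES: 4 C, 3 O.
Implicit hydrogens by atom environment:
  2 × C: 2 H each → 4
  2 × O: no H
  1 × C: 3 H
  1 × C: no H
  1 × O: 1 H
  Total hydrogens = 8.
Molecular formula: C4H8O3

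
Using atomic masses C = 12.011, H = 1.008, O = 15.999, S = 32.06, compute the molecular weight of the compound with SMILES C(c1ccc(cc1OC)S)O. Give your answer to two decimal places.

Molecular formula: C8H10O2S.
M = 8×12.011 + 10×1.008 + 2×15.999 + 1×32.06 = 170.23 g/mol.

170.23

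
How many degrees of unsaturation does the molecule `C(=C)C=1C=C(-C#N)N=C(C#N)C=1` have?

9

Molecular formula from the SMILES: C9H5N3.
DoU = (2C + 2 + N − H − X)/2 = (2·9 + 2 + 3 − 5 − 0)/2 = 18/2 = 9.
(Structurally: 1 ring(s) + 8 π bond(s) = 9.)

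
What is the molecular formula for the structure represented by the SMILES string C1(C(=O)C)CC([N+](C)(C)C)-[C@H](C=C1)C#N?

C12H19N2O+

Heavy atoms from the SMILES: 12 C, 2 N, 1 O.
Implicit hydrogens by atom environment:
  5 × C: 1 H each → 5
  4 × C: 3 H each → 12
  2 × C: no H
  1 × C: 2 H
  1 × N: no H
  1 × N (charge +1): no H
  1 × O: no H
  Total hydrogens = 19.
Net charge +1.
Molecular formula: C12H19N2O+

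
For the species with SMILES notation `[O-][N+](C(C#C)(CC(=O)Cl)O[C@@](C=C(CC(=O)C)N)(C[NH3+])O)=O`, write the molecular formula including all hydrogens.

C12H17ClN3O6+

Heavy atoms from the SMILES: 12 C, 1 Cl, 3 N, 6 O.
Implicit hydrogens by atom environment:
  6 × C: no H
  4 × O: no H
  3 × C: 2 H each → 6
  2 × C: 1 H each → 2
  1 × C: 3 H
  1 × Cl: no H
  1 × N (charge +1): 3 H
  1 × N: 2 H
  1 × N (charge +1): no H
  1 × O: 1 H
  1 × O (charge -1): no H
  Total hydrogens = 17.
Net charge +1.
Molecular formula: C12H17ClN3O6+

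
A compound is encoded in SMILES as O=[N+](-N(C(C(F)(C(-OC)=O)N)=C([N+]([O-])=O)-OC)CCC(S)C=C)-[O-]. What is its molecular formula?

Heavy atoms from the SMILES: 11 C, 1 F, 4 N, 7 O, 1 S.
Implicit hydrogens by atom environment:
  5 × O: no H
  4 × C: no H
  3 × C: 2 H each → 6
  2 × C: 3 H each → 6
  2 × C: 1 H each → 2
  2 × N (charge +1): no H
  2 × O (charge -1): no H
  1 × F: no H
  1 × N: 2 H
  1 × N: no H
  1 × S: 1 H
  Total hydrogens = 17.
Molecular formula: C11H17FN4O7S

C11H17FN4O7S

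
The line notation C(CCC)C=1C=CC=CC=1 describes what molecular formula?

C10H14

Heavy atoms from the SMILES: 10 C.
Implicit hydrogens by atom environment:
  5 × C (aromatic): 1 H each → 5
  3 × C: 2 H each → 6
  1 × C: 3 H
  1 × C (aromatic): no H
  Total hydrogens = 14.
Molecular formula: C10H14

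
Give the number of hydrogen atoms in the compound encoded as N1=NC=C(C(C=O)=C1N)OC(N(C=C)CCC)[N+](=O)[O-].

15

Hydrogens are implicit in SMILES; fill each atom to its normal valence:
  3 × C: 2 H each → 6
  3 × C: 1 H each → 3
  3 × C (aromatic): no H
  3 × O: no H
  2 × N (aromatic): no H
  1 × C: 3 H
  1 × C (aromatic): 1 H
  1 × N: 2 H
  1 × N (charge +1): no H
  1 × N: no H
  1 × O (charge -1): no H
  Total hydrogens = 15.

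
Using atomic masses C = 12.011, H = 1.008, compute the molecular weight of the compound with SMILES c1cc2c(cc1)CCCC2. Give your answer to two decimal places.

Molecular formula: C10H12.
M = 10×12.011 + 12×1.008 = 132.21 g/mol.

132.21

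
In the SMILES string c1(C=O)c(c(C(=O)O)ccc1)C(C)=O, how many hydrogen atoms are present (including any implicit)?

Hydrogens are implicit in SMILES; fill each atom to its normal valence:
  3 × C (aromatic): 1 H each → 3
  3 × C (aromatic): no H
  3 × O: no H
  2 × C: no H
  1 × C: 3 H
  1 × C: 1 H
  1 × O: 1 H
  Total hydrogens = 8.

8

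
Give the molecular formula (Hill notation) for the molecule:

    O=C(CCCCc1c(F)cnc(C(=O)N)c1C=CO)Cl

C13H14ClFN2O3

Heavy atoms from the SMILES: 13 C, 1 Cl, 1 F, 2 N, 3 O.
Implicit hydrogens by atom environment:
  4 × C: 2 H each → 8
  4 × C (aromatic): no H
  2 × C: 1 H each → 2
  2 × C: no H
  2 × O: no H
  1 × C (aromatic): 1 H
  1 × Cl: no H
  1 × F: no H
  1 × N: 2 H
  1 × N (aromatic): no H
  1 × O: 1 H
  Total hydrogens = 14.
Molecular formula: C13H14ClFN2O3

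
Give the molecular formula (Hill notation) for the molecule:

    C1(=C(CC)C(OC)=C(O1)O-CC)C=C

Heavy atoms from the SMILES: 11 C, 3 O.
Implicit hydrogens by atom environment:
  4 × C (aromatic): no H
  3 × C: 3 H each → 9
  3 × C: 2 H each → 6
  2 × O: no H
  1 × C: 1 H
  1 × O (aromatic): no H
  Total hydrogens = 16.
Molecular formula: C11H16O3

C11H16O3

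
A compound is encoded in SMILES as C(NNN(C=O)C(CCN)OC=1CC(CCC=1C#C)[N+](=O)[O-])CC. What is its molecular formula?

Heavy atoms from the SMILES: 15 C, 5 N, 4 O.
Implicit hydrogens by atom environment:
  7 × C: 2 H each → 14
  4 × C: 1 H each → 4
  3 × C: no H
  3 × O: no H
  2 × N: 1 H each → 2
  1 × C: 3 H
  1 × N: 2 H
  1 × N: no H
  1 × N (charge +1): no H
  1 × O (charge -1): no H
  Total hydrogens = 25.
Molecular formula: C15H25N5O4

C15H25N5O4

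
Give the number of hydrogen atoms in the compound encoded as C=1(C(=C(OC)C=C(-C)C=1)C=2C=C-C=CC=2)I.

13

Hydrogens are implicit in SMILES; fill each atom to its normal valence:
  7 × C (aromatic): 1 H each → 7
  5 × C (aromatic): no H
  2 × C: 3 H each → 6
  1 × I: no H
  1 × O: no H
  Total hydrogens = 13.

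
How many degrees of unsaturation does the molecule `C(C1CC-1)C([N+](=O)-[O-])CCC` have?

Molecular formula from the SMILES: C8H15NO2.
DoU = (2C + 2 + N − H − X)/2 = (2·8 + 2 + 1 − 15 − 0)/2 = 4/2 = 2.
(Structurally: 1 ring(s) + 1 π bond(s) = 2.)

2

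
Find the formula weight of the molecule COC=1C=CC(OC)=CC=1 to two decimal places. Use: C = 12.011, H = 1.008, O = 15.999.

Molecular formula: C8H10O2.
M = 8×12.011 + 10×1.008 + 2×15.999 = 138.17 g/mol.

138.17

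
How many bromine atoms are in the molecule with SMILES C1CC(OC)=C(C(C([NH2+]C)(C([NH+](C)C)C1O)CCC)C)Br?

1

The symbol for bromine appears 1 time in the SMILES.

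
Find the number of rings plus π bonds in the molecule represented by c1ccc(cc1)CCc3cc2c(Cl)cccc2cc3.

Molecular formula from the SMILES: C18H15Cl.
DoU = (2C + 2 + N − H − X)/2 = (2·18 + 2 + 0 − 15 − 1)/2 = 22/2 = 11.
(Structurally: 3 ring(s) + 8 π bond(s) = 11.)

11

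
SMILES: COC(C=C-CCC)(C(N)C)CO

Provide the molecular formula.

C10H21NO2

Heavy atoms from the SMILES: 10 C, 1 N, 2 O.
Implicit hydrogens by atom environment:
  3 × C: 3 H each → 9
  3 × C: 2 H each → 6
  3 × C: 1 H each → 3
  1 × C: no H
  1 × N: 2 H
  1 × O: 1 H
  1 × O: no H
  Total hydrogens = 21.
Molecular formula: C10H21NO2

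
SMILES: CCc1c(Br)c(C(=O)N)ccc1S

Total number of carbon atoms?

9

The symbol for carbon appears 9 times in the SMILES. Lowercase c denotes aromatic carbon and counts toward C.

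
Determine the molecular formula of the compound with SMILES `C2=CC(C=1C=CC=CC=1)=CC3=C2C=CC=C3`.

Heavy atoms from the SMILES: 16 C.
Implicit hydrogens by atom environment:
  12 × C (aromatic): 1 H each → 12
  4 × C (aromatic): no H
  Total hydrogens = 12.
Molecular formula: C16H12

C16H12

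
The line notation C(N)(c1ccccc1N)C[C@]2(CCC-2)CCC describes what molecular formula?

Heavy atoms from the SMILES: 15 C, 2 N.
Implicit hydrogens by atom environment:
  6 × C: 2 H each → 12
  4 × C (aromatic): 1 H each → 4
  2 × C (aromatic): no H
  2 × N: 2 H each → 4
  1 × C: 3 H
  1 × C: 1 H
  1 × C: no H
  Total hydrogens = 24.
Molecular formula: C15H24N2

C15H24N2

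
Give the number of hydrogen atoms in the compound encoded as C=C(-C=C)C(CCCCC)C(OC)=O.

Hydrogens are implicit in SMILES; fill each atom to its normal valence:
  6 × C: 2 H each → 12
  2 × C: 3 H each → 6
  2 × C: 1 H each → 2
  2 × C: no H
  2 × O: no H
  Total hydrogens = 20.

20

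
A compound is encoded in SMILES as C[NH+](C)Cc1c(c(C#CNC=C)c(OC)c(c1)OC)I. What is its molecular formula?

Heavy atoms from the SMILES: 15 C, 1 I, 2 N, 2 O.
Implicit hydrogens by atom environment:
  5 × C (aromatic): no H
  4 × C: 3 H each → 12
  2 × C: 2 H each → 4
  2 × C: no H
  2 × O: no H
  1 × C (aromatic): 1 H
  1 × C: 1 H
  1 × I: no H
  1 × N: 1 H
  1 × N (charge +1): 1 H
  Total hydrogens = 20.
Net charge +1.
Molecular formula: C15H20IN2O2+

C15H20IN2O2+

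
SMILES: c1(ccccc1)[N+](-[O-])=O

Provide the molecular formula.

Heavy atoms from the SMILES: 6 C, 1 N, 2 O.
Implicit hydrogens by atom environment:
  5 × C (aromatic): 1 H each → 5
  1 × C (aromatic): no H
  1 × N (charge +1): no H
  1 × O: no H
  1 × O (charge -1): no H
  Total hydrogens = 5.
Molecular formula: C6H5NO2

C6H5NO2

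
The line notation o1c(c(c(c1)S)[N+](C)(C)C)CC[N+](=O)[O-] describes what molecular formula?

C9H15N2O3S+

Heavy atoms from the SMILES: 9 C, 2 N, 3 O, 1 S.
Implicit hydrogens by atom environment:
  3 × C: 3 H each → 9
  3 × C (aromatic): no H
  2 × C: 2 H each → 4
  2 × N (charge +1): no H
  1 × C (aromatic): 1 H
  1 × O (aromatic): no H
  1 × O: no H
  1 × O (charge -1): no H
  1 × S: 1 H
  Total hydrogens = 15.
Net charge +1.
Molecular formula: C9H15N2O3S+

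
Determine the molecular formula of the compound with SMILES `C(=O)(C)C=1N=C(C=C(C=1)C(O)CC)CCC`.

Heavy atoms from the SMILES: 13 C, 1 N, 2 O.
Implicit hydrogens by atom environment:
  3 × C: 3 H each → 9
  3 × C: 2 H each → 6
  3 × C (aromatic): no H
  2 × C (aromatic): 1 H each → 2
  1 × C: 1 H
  1 × C: no H
  1 × N (aromatic): no H
  1 × O: 1 H
  1 × O: no H
  Total hydrogens = 19.
Molecular formula: C13H19NO2

C13H19NO2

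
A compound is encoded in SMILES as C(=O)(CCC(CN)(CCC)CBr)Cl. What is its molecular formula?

Heavy atoms from the SMILES: 1 Br, 9 C, 1 Cl, 1 N, 1 O.
Implicit hydrogens by atom environment:
  6 × C: 2 H each → 12
  2 × C: no H
  1 × Br: no H
  1 × C: 3 H
  1 × Cl: no H
  1 × N: 2 H
  1 × O: no H
  Total hydrogens = 17.
Molecular formula: C9H17BrClNO

C9H17BrClNO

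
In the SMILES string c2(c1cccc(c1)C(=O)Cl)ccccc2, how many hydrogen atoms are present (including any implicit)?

Hydrogens are implicit in SMILES; fill each atom to its normal valence:
  9 × C (aromatic): 1 H each → 9
  3 × C (aromatic): no H
  1 × C: no H
  1 × Cl: no H
  1 × O: no H
  Total hydrogens = 9.

9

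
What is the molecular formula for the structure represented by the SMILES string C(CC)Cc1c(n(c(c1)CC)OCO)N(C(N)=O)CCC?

C15H27N3O3

Heavy atoms from the SMILES: 15 C, 3 N, 3 O.
Implicit hydrogens by atom environment:
  7 × C: 2 H each → 14
  3 × C: 3 H each → 9
  3 × C (aromatic): no H
  2 × O: no H
  1 × C (aromatic): 1 H
  1 × C: no H
  1 × N: 2 H
  1 × N (aromatic): no H
  1 × N: no H
  1 × O: 1 H
  Total hydrogens = 27.
Molecular formula: C15H27N3O3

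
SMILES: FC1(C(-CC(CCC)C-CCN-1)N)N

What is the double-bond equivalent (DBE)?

Molecular formula from the SMILES: C10H22FN3.
DoU = (2C + 2 + N − H − X)/2 = (2·10 + 2 + 3 − 22 − 1)/2 = 2/2 = 1.
(Structurally: 1 ring(s) + 0 π bond(s) = 1.)

1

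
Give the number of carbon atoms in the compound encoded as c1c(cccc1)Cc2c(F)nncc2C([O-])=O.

The symbol for carbon appears 12 times in the SMILES. Lowercase c denotes aromatic carbon and counts toward C.

12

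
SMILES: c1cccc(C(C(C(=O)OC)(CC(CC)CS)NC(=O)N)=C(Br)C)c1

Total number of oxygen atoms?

3

The symbol for oxygen appears 3 times in the SMILES.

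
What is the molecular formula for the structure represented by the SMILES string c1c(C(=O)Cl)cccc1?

Heavy atoms from the SMILES: 7 C, 1 Cl, 1 O.
Implicit hydrogens by atom environment:
  5 × C (aromatic): 1 H each → 5
  1 × C (aromatic): no H
  1 × C: no H
  1 × Cl: no H
  1 × O: no H
  Total hydrogens = 5.
Molecular formula: C7H5ClO

C7H5ClO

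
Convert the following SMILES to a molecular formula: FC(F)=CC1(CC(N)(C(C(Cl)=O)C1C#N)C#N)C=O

Heavy atoms from the SMILES: 11 C, 1 Cl, 2 F, 3 N, 2 O.
Implicit hydrogens by atom environment:
  6 × C: no H
  4 × C: 1 H each → 4
  2 × F: no H
  2 × N: no H
  2 × O: no H
  1 × C: 2 H
  1 × Cl: no H
  1 × N: 2 H
  Total hydrogens = 8.
Molecular formula: C11H8ClF2N3O2

C11H8ClF2N3O2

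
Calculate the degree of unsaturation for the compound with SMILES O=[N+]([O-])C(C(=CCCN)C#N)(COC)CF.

Molecular formula from the SMILES: C9H14FN3O3.
DoU = (2C + 2 + N − H − X)/2 = (2·9 + 2 + 3 − 14 − 1)/2 = 8/2 = 4.
(Structurally: 0 ring(s) + 4 π bond(s) = 4.)

4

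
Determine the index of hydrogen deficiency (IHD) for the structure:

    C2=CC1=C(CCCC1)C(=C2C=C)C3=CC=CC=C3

10

Molecular formula from the SMILES: C18H18.
DoU = (2C + 2 + N − H − X)/2 = (2·18 + 2 + 0 − 18 − 0)/2 = 20/2 = 10.
(Structurally: 3 ring(s) + 7 π bond(s) = 10.)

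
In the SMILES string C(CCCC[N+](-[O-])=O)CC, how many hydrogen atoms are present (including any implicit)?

15

Hydrogens are implicit in SMILES; fill each atom to its normal valence:
  6 × C: 2 H each → 12
  1 × C: 3 H
  1 × N (charge +1): no H
  1 × O: no H
  1 × O (charge -1): no H
  Total hydrogens = 15.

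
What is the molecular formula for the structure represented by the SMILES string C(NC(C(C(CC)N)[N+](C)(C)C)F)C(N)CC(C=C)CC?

C16H36FN4+

Heavy atoms from the SMILES: 16 C, 1 F, 4 N.
Implicit hydrogens by atom environment:
  6 × C: 1 H each → 6
  5 × C: 3 H each → 15
  5 × C: 2 H each → 10
  2 × N: 2 H each → 4
  1 × F: no H
  1 × N: 1 H
  1 × N (charge +1): no H
  Total hydrogens = 36.
Net charge +1.
Molecular formula: C16H36FN4+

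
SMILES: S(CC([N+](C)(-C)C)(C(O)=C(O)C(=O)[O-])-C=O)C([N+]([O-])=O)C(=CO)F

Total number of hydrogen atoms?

17

Hydrogens are implicit in SMILES; fill each atom to its normal valence:
  5 × C: no H
  3 × C: 3 H each → 9
  3 × C: 1 H each → 3
  3 × O: 1 H each → 3
  3 × O: no H
  2 × N (charge +1): no H
  2 × O (charge -1): no H
  1 × C: 2 H
  1 × F: no H
  1 × S: no H
  Total hydrogens = 17.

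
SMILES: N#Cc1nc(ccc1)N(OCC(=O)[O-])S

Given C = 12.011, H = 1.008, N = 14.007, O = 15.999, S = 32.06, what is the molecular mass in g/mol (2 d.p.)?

224.21

Molecular formula: C8H6N3O3S-.
M = 8×12.011 + 6×1.008 + 3×14.007 + 3×15.999 + 1×32.06 = 224.21 g/mol.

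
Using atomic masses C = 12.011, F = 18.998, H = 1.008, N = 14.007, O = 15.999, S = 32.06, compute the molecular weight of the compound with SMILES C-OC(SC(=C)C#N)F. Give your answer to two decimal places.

147.17

Molecular formula: C5H6FNOS.
M = 5×12.011 + 1×18.998 + 6×1.008 + 1×14.007 + 1×15.999 + 1×32.06 = 147.17 g/mol.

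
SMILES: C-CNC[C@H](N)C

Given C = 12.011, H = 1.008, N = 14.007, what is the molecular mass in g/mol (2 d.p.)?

Molecular formula: C5H14N2.
M = 5×12.011 + 14×1.008 + 2×14.007 = 102.18 g/mol.

102.18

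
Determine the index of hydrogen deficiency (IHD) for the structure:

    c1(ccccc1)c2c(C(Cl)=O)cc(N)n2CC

Molecular formula from the SMILES: C13H13ClN2O.
DoU = (2C + 2 + N − H − X)/2 = (2·13 + 2 + 2 − 13 − 1)/2 = 16/2 = 8.
(Structurally: 2 ring(s) + 6 π bond(s) = 8.)

8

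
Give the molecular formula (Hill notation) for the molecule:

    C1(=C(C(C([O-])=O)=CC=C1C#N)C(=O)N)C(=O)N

Heavy atoms from the SMILES: 10 C, 3 N, 4 O.
Implicit hydrogens by atom environment:
  4 × C (aromatic): no H
  4 × C: no H
  3 × O: no H
  2 × C (aromatic): 1 H each → 2
  2 × N: 2 H each → 4
  1 × N: no H
  1 × O (charge -1): no H
  Total hydrogens = 6.
Net charge -1.
Molecular formula: C10H6N3O4-

C10H6N3O4-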